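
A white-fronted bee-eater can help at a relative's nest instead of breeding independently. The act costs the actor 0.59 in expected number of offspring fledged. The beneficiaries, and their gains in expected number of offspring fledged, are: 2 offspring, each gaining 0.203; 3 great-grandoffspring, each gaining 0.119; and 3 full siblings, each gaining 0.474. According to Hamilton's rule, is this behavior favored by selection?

Hamilton's rule: the trait is favored when the sum of r·B over every recipient exceeds the actor's cost C.
r to an offspring = 1/2 (one parent–offspring link: r = (1/2)^1 = 1/2).
r to a great-grandoffspring = 0.125 (three parent–offspring links: r = (1/2)^3 = 1/8).
r to a full sibling = 1/2 (full sibs share both parents — two paths of length 2: r = 2·(1/2)^2 = 1/2).
Summing one r·B term per recipient: 2·0.5·0.203 + 3·0.125·0.119 + 3·0.5·0.474 = 0.958625.
0.958625 > 0.59: the indirect benefit exceeds the cost.

Yes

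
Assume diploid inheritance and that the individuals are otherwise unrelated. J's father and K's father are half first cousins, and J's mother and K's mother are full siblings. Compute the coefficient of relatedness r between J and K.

With two independent routes of shared ancestry, r is the sum of the two contributions.
J and K are related in two ways: half second cousins through their fathers (r = 1/64) and first cousins through their mothers (r = 1/8).
r = 1/64 + 1/8 = 9/64 = 0.140625.

0.140625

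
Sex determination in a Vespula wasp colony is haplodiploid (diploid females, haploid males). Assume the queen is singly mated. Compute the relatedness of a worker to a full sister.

0.75

Haplodiploid full sisters inherit their father's entire haploid genome identically (contributing 1/2) and on average half of their mother's contribution (1/2 · 1/2 = 1/4); r = 1/2 + 1/4 = 3/4.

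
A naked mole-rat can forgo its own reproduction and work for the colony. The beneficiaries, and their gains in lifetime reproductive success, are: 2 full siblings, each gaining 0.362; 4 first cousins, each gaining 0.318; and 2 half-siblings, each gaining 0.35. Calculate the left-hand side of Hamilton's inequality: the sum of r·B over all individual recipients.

0.696

r to a full sibling = 0.5 (full sibs share both parents — two paths of length 2: r = 2·(1/2)^2 = 1/2).
r to a first cousin = 0.125 (first cousins share one grandparent pair — two paths of length 4: r = 2·(1/2)^4 = 1/8).
r to a half-sibling = 0.25 (half-sibs share one parent — one path of length 2: r = (1/2)^2 = 1/4).
Summing one r·B term per recipient: 2·0.5·0.362 + 4·0.125·0.318 + 2·0.25·0.35 = 0.696.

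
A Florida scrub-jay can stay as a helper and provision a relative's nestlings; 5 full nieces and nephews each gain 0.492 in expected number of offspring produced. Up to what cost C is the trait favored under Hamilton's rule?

0.615

r to a full niece or nephew = 0.25 (full aunt/uncle↔niece/nephew: two paths of length 3 through the shared grandparent pair: r = 2·(1/2)^3 = 1/4).
Hamilton's rule: n·r·B > C, so the trait is favored while C < n·r·B = 5·0.25·0.492 = 0.615.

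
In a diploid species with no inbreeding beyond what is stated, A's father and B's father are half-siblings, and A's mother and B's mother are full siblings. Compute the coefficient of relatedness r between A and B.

0.1875

Wright's path rule: contributions from independent ancestry routes add.
A and B are related in two ways: half first cousins through their fathers (r = 1/16) and first cousins through their mothers (r = 1/8).
r = 1/16 + 1/8 = 3/16 = 0.1875.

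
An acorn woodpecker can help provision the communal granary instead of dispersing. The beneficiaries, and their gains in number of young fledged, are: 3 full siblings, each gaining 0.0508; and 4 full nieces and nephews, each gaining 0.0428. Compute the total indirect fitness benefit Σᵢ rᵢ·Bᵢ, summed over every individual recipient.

0.119

r to a full sibling = 1/2 (full sibs share both parents — two paths of length 2: r = 2·(1/2)^2 = 1/2).
r to a full niece or nephew = 1/4 (full aunt/uncle↔niece/nephew: two paths of length 3 through the shared grandparent pair: r = 2·(1/2)^3 = 1/4).
Summing one r·B term per recipient: 3·0.5·0.0508 + 4·0.25·0.0428 = 0.119.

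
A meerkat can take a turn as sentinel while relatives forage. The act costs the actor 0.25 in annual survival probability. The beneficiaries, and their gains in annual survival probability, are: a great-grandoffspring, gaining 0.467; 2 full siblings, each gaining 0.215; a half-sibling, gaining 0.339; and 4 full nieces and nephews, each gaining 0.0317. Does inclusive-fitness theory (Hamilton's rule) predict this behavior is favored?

Hamilton's rule: the trait is favored when the sum of r·B over every recipient exceeds the actor's cost C.
r to a great-grandoffspring = 1/8 (three parent–offspring links: r = (1/2)^3 = 1/8).
r to a full sibling = 1/2 (full sibs share both parents — two paths of length 2: r = 2·(1/2)^2 = 1/2).
r to a half-sibling = 1/4 (half-sibs share one parent — one path of length 2: r = (1/2)^2 = 1/4).
r to a full niece or nephew = 0.25 (full aunt/uncle↔niece/nephew: two paths of length 3 through the shared grandparent pair: r = 2·(1/2)^3 = 1/4).
Summing one r·B term per recipient: 1·0.125·0.467 + 2·0.5·0.215 + 1·0.25·0.339 + 4·0.25·0.0317 = 0.389825.
0.389825 > 0.25: the indirect benefit exceeds the cost.

Yes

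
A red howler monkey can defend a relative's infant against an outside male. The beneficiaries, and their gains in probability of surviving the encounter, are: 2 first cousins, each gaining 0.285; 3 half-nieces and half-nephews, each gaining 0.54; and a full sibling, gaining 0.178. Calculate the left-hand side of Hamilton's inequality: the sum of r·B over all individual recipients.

r to a first cousin = 0.125 (first cousins share one grandparent pair — two paths of length 4: r = 2·(1/2)^4 = 1/8).
r to a half-niece or half-nephew = 1/8 (half-aunt/uncle↔niece/nephew: one path of length 3: r = (1/2)^3 = 1/8).
r to a full sibling = 0.5 (full sibs share both parents — two paths of length 2: r = 2·(1/2)^2 = 1/2).
Summing one r·B term per recipient: 2·0.125·0.285 + 3·0.125·0.54 + 1·0.5·0.178 = 0.36275.

0.36275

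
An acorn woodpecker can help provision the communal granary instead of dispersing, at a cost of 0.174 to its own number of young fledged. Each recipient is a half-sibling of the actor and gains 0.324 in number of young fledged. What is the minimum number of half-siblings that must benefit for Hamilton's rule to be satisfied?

3

r to a half-sibling = 0.25 (half-sibs share one parent — one path of length 2: r = (1/2)^2 = 1/4).
Hamilton's rule: n·r·B > C  ⇒  n > C/(r·B) = 0.174/(0.25·0.324) = 2.148.
The smallest integer exceeding 2.148 is 3.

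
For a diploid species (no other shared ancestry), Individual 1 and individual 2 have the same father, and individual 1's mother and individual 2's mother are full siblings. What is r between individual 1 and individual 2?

Relatedness sums over independent paths through distinct common ancestors.
Individual 1 and individual 2 are related in two ways: half-sibs through their shared father (r = 1/4) and first cousins through their mothers (r = 1/8).
r = 1/4 + 1/8 = 0.375.

0.375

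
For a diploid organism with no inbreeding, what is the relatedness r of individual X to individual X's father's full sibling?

Each parent–offspring link contributes a factor of 1/2, and independent paths through distinct common ancestors add.
Full aunt/uncle↔niece/nephew: two paths of length 3 through the shared grandparent pair: r = 2·(1/2)^3 = 1/4.

0.25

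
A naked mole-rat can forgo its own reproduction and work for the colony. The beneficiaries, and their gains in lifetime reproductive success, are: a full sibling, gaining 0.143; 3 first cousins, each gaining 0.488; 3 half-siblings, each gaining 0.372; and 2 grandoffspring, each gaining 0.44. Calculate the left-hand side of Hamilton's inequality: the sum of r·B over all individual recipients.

0.7535

r to a full sibling = 1/2 (full sibs share both parents — two paths of length 2: r = 2·(1/2)^2 = 1/2).
r to a first cousin = 0.125 (first cousins share one grandparent pair — two paths of length 4: r = 2·(1/2)^4 = 1/8).
r to a half-sibling = 1/4 (half-sibs share one parent — one path of length 2: r = (1/2)^2 = 1/4).
r to a grandoffspring = 0.25 (two parent–offspring links: r = (1/2)^2 = 1/4).
Summing one r·B term per recipient: 1·0.5·0.143 + 3·0.125·0.488 + 3·0.25·0.372 + 2·0.25·0.44 = 0.7535.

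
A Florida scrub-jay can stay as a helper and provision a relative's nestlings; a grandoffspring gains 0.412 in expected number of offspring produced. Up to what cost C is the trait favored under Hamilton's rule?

r to a grandoffspring = 1/4 (two parent–offspring links: r = (1/2)^2 = 1/4).
Hamilton's rule: n·r·B > C, so the trait is favored while C < n·r·B = 1·0.25·0.412 = 0.103.

0.103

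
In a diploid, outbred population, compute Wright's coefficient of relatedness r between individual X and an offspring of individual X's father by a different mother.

0.25

Each parent–offspring link contributes a factor of 1/2, and independent paths through distinct common ancestors add.
Half-sibs share one parent — one path of length 2: r = (1/2)^2 = 1/4.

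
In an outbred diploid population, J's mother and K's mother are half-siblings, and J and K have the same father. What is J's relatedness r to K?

0.3125

Wright's path rule: contributions from independent ancestry routes add.
J and K are related in two ways: half first cousins through their mothers (r = 1/16) and half-sibs through their shared father (r = 1/4).
r = 1/16 + 1/4 = 5/16 = 0.3125.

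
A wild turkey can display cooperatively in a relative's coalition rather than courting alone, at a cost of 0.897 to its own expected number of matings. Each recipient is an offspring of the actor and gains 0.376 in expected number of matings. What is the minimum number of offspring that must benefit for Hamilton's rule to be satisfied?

r to an offspring = 1/2 (one parent–offspring link: r = (1/2)^1 = 1/2).
Hamilton's rule: n·r·B > C  ⇒  n > C/(r·B) = 0.897/(0.5·0.376) = 4.771.
The smallest integer exceeding 4.771 is 5.

5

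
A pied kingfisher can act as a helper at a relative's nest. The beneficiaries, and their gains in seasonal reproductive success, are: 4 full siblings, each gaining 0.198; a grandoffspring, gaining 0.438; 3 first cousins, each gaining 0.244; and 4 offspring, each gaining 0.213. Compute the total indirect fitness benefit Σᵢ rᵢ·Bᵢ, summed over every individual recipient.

r to a full sibling = 1/2 (full sibs share both parents — two paths of length 2: r = 2·(1/2)^2 = 1/2).
r to a grandoffspring = 1/4 (two parent–offspring links: r = (1/2)^2 = 1/4).
r to a first cousin = 1/8 (first cousins share one grandparent pair — two paths of length 4: r = 2·(1/2)^4 = 1/8).
r to an offspring = 1/2 (one parent–offspring link: r = (1/2)^1 = 1/2).
Summing one r·B term per recipient: 4·0.5·0.198 + 1·0.25·0.438 + 3·0.125·0.244 + 4·0.5·0.213 = 1.023.

1.023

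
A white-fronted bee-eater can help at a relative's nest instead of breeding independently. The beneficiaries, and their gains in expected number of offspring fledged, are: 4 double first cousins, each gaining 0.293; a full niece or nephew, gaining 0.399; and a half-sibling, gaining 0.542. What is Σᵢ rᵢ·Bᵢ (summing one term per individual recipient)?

r to a double first cousin = 1/4 (double first cousins share both grandparent pairs — four paths of length 4: r = 4·(1/2)^4 = 1/4).
r to a full niece or nephew = 1/4 (full aunt/uncle↔niece/nephew: two paths of length 3 through the shared grandparent pair: r = 2·(1/2)^3 = 1/4).
r to a half-sibling = 0.25 (half-sibs share one parent — one path of length 2: r = (1/2)^2 = 1/4).
Summing one r·B term per recipient: 4·0.25·0.293 + 1·0.25·0.399 + 1·0.25·0.542 = 0.52825.

0.52825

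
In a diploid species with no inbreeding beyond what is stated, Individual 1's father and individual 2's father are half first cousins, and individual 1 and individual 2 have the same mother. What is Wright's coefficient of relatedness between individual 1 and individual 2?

0.265625

Independent pedigree routes through distinct common ancestors add.
Individual 1 and individual 2 are related in two ways: half second cousins through their fathers (r = 1/64) and half-sibs through their shared mother (r = 1/4).
r = 1/64 + 1/4 = 17/64 = 0.265625.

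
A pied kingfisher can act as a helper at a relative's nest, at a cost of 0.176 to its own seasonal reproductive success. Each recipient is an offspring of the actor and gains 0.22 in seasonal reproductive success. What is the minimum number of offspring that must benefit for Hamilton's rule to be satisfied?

r to an offspring = 1/2 (one parent–offspring link: r = (1/2)^1 = 1/2).
Hamilton's rule: n·r·B > C  ⇒  n > C/(r·B) = 0.176/(0.5·0.22) = 1.6.
The smallest integer exceeding 1.6 is 2.

2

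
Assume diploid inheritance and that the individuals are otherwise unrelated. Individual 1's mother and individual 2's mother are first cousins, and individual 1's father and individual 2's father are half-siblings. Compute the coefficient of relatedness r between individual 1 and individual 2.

0.09375

Wright's path rule: contributions from independent ancestry routes add.
Individual 1 and individual 2 are related in two ways: second cousins through their mothers (r = 1/32) and half first cousins through their fathers (r = 1/16).
r = 1/32 + 1/16 = 3/32 = 0.09375.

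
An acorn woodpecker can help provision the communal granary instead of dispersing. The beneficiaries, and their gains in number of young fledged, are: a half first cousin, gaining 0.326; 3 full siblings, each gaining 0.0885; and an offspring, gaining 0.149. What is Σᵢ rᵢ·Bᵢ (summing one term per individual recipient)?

0.227625

r to a half first cousin = 1/16 (half first cousins share one grandparent — one path of length 4: r = (1/2)^4 = 1/16).
r to a full sibling = 0.5 (full sibs share both parents — two paths of length 2: r = 2·(1/2)^2 = 1/2).
r to an offspring = 1/2 (one parent–offspring link: r = (1/2)^1 = 1/2).
Summing one r·B term per recipient: 1·0.0625·0.326 + 3·0.5·0.0885 + 1·0.5·0.149 = 0.227625.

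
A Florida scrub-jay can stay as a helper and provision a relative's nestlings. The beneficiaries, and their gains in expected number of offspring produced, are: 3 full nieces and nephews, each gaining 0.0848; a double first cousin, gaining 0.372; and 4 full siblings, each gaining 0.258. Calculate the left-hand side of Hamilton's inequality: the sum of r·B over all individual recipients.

0.6726

r to a full niece or nephew = 0.25 (full aunt/uncle↔niece/nephew: two paths of length 3 through the shared grandparent pair: r = 2·(1/2)^3 = 1/4).
r to a double first cousin = 1/4 (double first cousins share both grandparent pairs — four paths of length 4: r = 4·(1/2)^4 = 1/4).
r to a full sibling = 1/2 (full sibs share both parents — two paths of length 2: r = 2·(1/2)^2 = 1/2).
Summing one r·B term per recipient: 3·0.25·0.0848 + 1·0.25·0.372 + 4·0.5·0.258 = 0.6726.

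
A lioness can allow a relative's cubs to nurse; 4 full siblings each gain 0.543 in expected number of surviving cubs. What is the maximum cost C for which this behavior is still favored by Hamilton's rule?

1.086

r to a full sibling = 1/2 (full sibs share both parents — two paths of length 2: r = 2·(1/2)^2 = 1/2).
Hamilton's rule: n·r·B > C, so the trait is favored while C < n·r·B = 4·0.5·0.543 = 1.086.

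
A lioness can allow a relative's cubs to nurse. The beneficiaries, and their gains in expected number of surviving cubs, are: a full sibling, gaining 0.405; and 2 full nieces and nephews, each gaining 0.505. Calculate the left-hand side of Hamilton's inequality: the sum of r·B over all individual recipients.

0.455

r to a full sibling = 1/2 (full sibs share both parents — two paths of length 2: r = 2·(1/2)^2 = 1/2).
r to a full niece or nephew = 0.25 (full aunt/uncle↔niece/nephew: two paths of length 3 through the shared grandparent pair: r = 2·(1/2)^3 = 1/4).
Summing one r·B term per recipient: 1·0.5·0.405 + 2·0.25·0.505 = 0.455.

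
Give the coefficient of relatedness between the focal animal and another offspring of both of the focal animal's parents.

0.5

Each parent–offspring link contributes a factor of 1/2, and independent paths through distinct common ancestors add.
Full sibs share both parents — two paths of length 2: r = 2·(1/2)^2 = 1/2.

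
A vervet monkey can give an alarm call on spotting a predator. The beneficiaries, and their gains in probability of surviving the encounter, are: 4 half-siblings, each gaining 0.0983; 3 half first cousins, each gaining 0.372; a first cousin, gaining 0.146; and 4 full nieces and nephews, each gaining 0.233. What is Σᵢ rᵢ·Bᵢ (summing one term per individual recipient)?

r to a half-sibling = 1/4 (half-sibs share one parent — one path of length 2: r = (1/2)^2 = 1/4).
r to a half first cousin = 1/16 (half first cousins share one grandparent — one path of length 4: r = (1/2)^4 = 1/16).
r to a first cousin = 0.125 (first cousins share one grandparent pair — two paths of length 4: r = 2·(1/2)^4 = 1/8).
r to a full niece or nephew = 0.25 (full aunt/uncle↔niece/nephew: two paths of length 3 through the shared grandparent pair: r = 2·(1/2)^3 = 1/4).
Summing one r·B term per recipient: 4·0.25·0.0983 + 3·0.0625·0.372 + 1·0.125·0.146 + 4·0.25·0.233 = 0.4193.

0.4193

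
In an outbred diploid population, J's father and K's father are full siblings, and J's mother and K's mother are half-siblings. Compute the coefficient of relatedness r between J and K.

0.1875

Wright's path rule: contributions from independent ancestry routes add.
J and K are related in two ways: first cousins through their fathers (r = 1/8) and half first cousins through their mothers (r = 1/16).
r = 1/8 + 1/16 = 0.1875.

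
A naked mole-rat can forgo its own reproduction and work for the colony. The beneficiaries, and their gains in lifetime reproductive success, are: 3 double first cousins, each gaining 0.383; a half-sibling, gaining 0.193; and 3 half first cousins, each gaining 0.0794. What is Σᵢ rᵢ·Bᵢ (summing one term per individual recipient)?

0.3503875

r to a double first cousin = 0.25 (double first cousins share both grandparent pairs — four paths of length 4: r = 4·(1/2)^4 = 1/4).
r to a half-sibling = 1/4 (half-sibs share one parent — one path of length 2: r = (1/2)^2 = 1/4).
r to a half first cousin = 1/16 (half first cousins share one grandparent — one path of length 4: r = (1/2)^4 = 1/16).
Summing one r·B term per recipient: 3·0.25·0.383 + 1·0.25·0.193 + 3·0.0625·0.0794 = 0.3503875.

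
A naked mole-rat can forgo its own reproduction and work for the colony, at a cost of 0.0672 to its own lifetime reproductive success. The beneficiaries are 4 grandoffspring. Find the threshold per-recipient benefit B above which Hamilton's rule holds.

r to a grandoffspring = 0.25 (two parent–offspring links: r = (1/2)^2 = 1/4).
Hamilton's rule with n recipients of equal r: n·r·B > C, so B > C/(n·r) = 0.0672/(4·0.25) = 0.0672.

0.0672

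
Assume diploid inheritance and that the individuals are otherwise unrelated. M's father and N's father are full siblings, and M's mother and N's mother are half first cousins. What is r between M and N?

0.140625

Independent pedigree routes through distinct common ancestors add.
M and N are related in two ways: first cousins through their fathers (r = 1/8) and half second cousins through their mothers (r = 1/64).
r = 1/8 + 1/64 = 0.140625.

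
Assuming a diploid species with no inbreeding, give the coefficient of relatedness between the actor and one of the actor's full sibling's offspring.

Each parent–offspring link contributes a factor of 1/2, and independent paths through distinct common ancestors add.
Full aunt/uncle↔niece/nephew: two paths of length 3 through the shared grandparent pair: r = 2·(1/2)^3 = 1/4.

0.25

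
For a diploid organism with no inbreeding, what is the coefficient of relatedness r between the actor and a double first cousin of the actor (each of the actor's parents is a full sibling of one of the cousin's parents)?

0.25

Each parent–offspring link contributes a factor of 1/2, and independent paths through distinct common ancestors add.
Double first cousins share both grandparent pairs — four paths of length 4: r = 4·(1/2)^4 = 1/4.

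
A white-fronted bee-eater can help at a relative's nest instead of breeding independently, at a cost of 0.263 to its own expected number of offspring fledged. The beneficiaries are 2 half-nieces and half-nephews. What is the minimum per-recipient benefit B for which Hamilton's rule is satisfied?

r to a half-niece or half-nephew = 0.125 (half-aunt/uncle↔niece/nephew: one path of length 3: r = (1/2)^3 = 1/8).
Hamilton's rule with n recipients of equal r: n·r·B > C, so B > C/(n·r) = 0.263/(2·0.125) = 1.052.

1.052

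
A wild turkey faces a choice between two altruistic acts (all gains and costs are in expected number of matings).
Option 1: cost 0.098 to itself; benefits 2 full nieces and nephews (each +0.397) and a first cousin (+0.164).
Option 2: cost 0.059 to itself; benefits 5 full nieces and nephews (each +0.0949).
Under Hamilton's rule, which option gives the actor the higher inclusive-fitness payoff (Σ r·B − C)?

Option 1

Option 1: r to a full niece or nephew = 0.25.
Option 1: r to a first cousin = 0.125.
Option 1: Σ r·B − C = (2·0.25·0.397 + 1·0.125·0.164) − 0.098 = 0.121.
Option 2: r to a full niece or nephew = 0.25.
Option 2: Σ r·B − C = (5·0.25·0.0949) − 0.059 = 0.059625.
Option 1 has the higher net inclusive-fitness payoff.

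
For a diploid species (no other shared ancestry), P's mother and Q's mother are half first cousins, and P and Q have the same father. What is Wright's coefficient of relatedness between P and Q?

0.265625

Relatedness sums over independent paths through distinct common ancestors.
P and Q are related in two ways: half second cousins through their mothers (r = 1/64) and half-sibs through their shared father (r = 1/4).
r = 1/64 + 1/4 = 17/64 = 0.265625.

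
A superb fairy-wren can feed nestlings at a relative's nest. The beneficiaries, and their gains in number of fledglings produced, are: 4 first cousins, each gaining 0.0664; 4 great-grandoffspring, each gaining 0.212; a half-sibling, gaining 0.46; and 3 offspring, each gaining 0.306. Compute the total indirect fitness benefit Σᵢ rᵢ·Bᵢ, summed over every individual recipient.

0.7132

r to a first cousin = 1/8 (first cousins share one grandparent pair — two paths of length 4: r = 2·(1/2)^4 = 1/8).
r to a great-grandoffspring = 0.125 (three parent–offspring links: r = (1/2)^3 = 1/8).
r to a half-sibling = 0.25 (half-sibs share one parent — one path of length 2: r = (1/2)^2 = 1/4).
r to an offspring = 1/2 (one parent–offspring link: r = (1/2)^1 = 1/2).
Summing one r·B term per recipient: 4·0.125·0.0664 + 4·0.125·0.212 + 1·0.25·0.46 + 3·0.5·0.306 = 0.7132.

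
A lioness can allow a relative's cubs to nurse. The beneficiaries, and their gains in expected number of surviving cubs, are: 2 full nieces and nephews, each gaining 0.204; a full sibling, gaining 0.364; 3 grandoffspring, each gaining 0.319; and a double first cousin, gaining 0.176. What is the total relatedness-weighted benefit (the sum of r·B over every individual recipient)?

0.56725

r to a full niece or nephew = 0.25 (full aunt/uncle↔niece/nephew: two paths of length 3 through the shared grandparent pair: r = 2·(1/2)^3 = 1/4).
r to a full sibling = 0.5 (full sibs share both parents — two paths of length 2: r = 2·(1/2)^2 = 1/2).
r to a grandoffspring = 0.25 (two parent–offspring links: r = (1/2)^2 = 1/4).
r to a double first cousin = 1/4 (double first cousins share both grandparent pairs — four paths of length 4: r = 4·(1/2)^4 = 1/4).
Summing one r·B term per recipient: 2·0.25·0.204 + 1·0.5·0.364 + 3·0.25·0.319 + 1·0.25·0.176 = 0.56725.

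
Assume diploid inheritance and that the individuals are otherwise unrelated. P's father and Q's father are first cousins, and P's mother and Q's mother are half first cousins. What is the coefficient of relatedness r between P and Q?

0.046875

With two independent routes of shared ancestry, r is the sum of the two contributions.
P and Q are related in two ways: second cousins through their fathers (r = 1/32) and half second cousins through their mothers (r = 1/64).
r = 1/32 + 1/64 = 0.046875.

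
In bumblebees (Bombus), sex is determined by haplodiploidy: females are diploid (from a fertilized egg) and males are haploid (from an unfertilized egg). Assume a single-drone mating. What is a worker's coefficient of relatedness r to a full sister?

Haplodiploid full sisters inherit their father's entire haploid genome identically (contributing 1/2) and on average half of their mother's contribution (1/2 · 1/2 = 1/4); r = 1/2 + 1/4 = 3/4.

0.75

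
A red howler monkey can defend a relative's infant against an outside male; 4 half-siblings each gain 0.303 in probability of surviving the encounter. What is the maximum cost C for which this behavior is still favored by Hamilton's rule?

r to a half-sibling = 1/4 (half-sibs share one parent — one path of length 2: r = (1/2)^2 = 1/4).
Hamilton's rule: n·r·B > C, so the trait is favored while C < n·r·B = 4·0.25·0.303 = 0.303.

0.303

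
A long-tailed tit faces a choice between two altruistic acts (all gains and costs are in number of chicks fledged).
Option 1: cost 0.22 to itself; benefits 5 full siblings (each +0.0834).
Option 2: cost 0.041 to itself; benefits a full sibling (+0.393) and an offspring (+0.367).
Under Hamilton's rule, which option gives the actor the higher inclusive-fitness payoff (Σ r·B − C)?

Option 2

Option 1: r to a full sibling = 0.5.
Option 1: Σ r·B − C = (5·0.5·0.0834) − 0.22 = -0.0115.
Option 2: r to a full sibling = 0.5.
Option 2: r to an offspring = 0.5.
Option 2: Σ r·B − C = (1·0.5·0.393 + 1·0.5·0.367) − 0.041 = 0.339.
Option 2 has the higher net inclusive-fitness payoff.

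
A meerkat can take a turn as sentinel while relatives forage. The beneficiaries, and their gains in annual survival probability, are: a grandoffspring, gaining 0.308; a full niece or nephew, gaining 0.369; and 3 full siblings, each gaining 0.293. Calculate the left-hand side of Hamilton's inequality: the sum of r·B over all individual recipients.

0.60875

r to a grandoffspring = 1/4 (two parent–offspring links: r = (1/2)^2 = 1/4).
r to a full niece or nephew = 0.25 (full aunt/uncle↔niece/nephew: two paths of length 3 through the shared grandparent pair: r = 2·(1/2)^3 = 1/4).
r to a full sibling = 0.5 (full sibs share both parents — two paths of length 2: r = 2·(1/2)^2 = 1/2).
Summing one r·B term per recipient: 1·0.25·0.308 + 1·0.25·0.369 + 3·0.5·0.293 = 0.60875.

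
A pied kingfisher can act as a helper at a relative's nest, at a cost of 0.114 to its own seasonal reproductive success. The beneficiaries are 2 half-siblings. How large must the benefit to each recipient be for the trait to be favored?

0.228

r to a half-sibling = 0.25 (half-sibs share one parent — one path of length 2: r = (1/2)^2 = 1/4).
Hamilton's rule with n recipients of equal r: n·r·B > C, so B > C/(n·r) = 0.114/(2·0.25) = 0.228.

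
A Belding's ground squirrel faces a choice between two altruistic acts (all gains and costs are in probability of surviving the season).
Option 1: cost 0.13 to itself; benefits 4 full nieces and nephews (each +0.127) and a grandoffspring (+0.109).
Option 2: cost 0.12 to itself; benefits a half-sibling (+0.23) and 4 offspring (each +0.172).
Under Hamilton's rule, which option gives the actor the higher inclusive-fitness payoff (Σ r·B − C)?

Option 1: r to a full niece or nephew = 0.25.
Option 1: r to a grandoffspring = 0.25.
Option 1: Σ r·B − C = (4·0.25·0.127 + 1·0.25·0.109) − 0.13 = 0.02425.
Option 2: r to a half-sibling = 0.25.
Option 2: r to an offspring = 0.5.
Option 2: Σ r·B − C = (1·0.25·0.23 + 4·0.5·0.172) − 0.12 = 0.2815.
Option 2 has the higher net inclusive-fitness payoff.

Option 2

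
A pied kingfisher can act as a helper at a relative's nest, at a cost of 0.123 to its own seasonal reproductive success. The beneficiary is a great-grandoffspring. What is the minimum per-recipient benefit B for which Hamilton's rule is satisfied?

r to a great-grandoffspring = 0.125 (three parent–offspring links: r = (1/2)^3 = 1/8).
Hamilton's rule with n recipients of equal r: n·r·B > C, so B > C/(n·r) = 0.123/(1·0.125) = 0.984.

0.984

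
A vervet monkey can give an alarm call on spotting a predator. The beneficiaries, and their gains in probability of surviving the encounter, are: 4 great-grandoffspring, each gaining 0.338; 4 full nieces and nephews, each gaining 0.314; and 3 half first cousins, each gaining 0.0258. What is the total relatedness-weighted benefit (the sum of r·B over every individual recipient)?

0.4878375

r to a great-grandoffspring = 1/8 (three parent–offspring links: r = (1/2)^3 = 1/8).
r to a full niece or nephew = 1/4 (full aunt/uncle↔niece/nephew: two paths of length 3 through the shared grandparent pair: r = 2·(1/2)^3 = 1/4).
r to a half first cousin = 0.0625 (half first cousins share one grandparent — one path of length 4: r = (1/2)^4 = 1/16).
Summing one r·B term per recipient: 4·0.125·0.338 + 4·0.25·0.314 + 3·0.0625·0.0258 = 0.4878375.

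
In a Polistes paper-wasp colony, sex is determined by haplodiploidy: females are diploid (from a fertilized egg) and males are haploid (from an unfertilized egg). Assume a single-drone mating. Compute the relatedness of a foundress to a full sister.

Haplodiploid full sisters inherit their father's entire haploid genome identically (contributing 1/2) and on average half of their mother's contribution (1/2 · 1/2 = 1/4); r = 1/2 + 1/4 = 3/4.

0.75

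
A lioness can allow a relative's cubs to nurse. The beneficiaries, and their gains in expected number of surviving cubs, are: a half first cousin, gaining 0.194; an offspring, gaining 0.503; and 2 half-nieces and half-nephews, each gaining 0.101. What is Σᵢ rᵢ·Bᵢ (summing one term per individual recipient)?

r to a half first cousin = 0.0625 (half first cousins share one grandparent — one path of length 4: r = (1/2)^4 = 1/16).
r to an offspring = 0.5 (one parent–offspring link: r = (1/2)^1 = 1/2).
r to a half-niece or half-nephew = 0.125 (half-aunt/uncle↔niece/nephew: one path of length 3: r = (1/2)^3 = 1/8).
Summing one r·B term per recipient: 1·0.0625·0.194 + 1·0.5·0.503 + 2·0.125·0.101 = 0.288875.

0.288875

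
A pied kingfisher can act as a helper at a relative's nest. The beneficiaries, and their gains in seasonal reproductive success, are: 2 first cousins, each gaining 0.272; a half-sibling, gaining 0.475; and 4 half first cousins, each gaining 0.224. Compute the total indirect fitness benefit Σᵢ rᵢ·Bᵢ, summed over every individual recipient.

r to a first cousin = 0.125 (first cousins share one grandparent pair — two paths of length 4: r = 2·(1/2)^4 = 1/8).
r to a half-sibling = 1/4 (half-sibs share one parent — one path of length 2: r = (1/2)^2 = 1/4).
r to a half first cousin = 1/16 (half first cousins share one grandparent — one path of length 4: r = (1/2)^4 = 1/16).
Summing one r·B term per recipient: 2·0.125·0.272 + 1·0.25·0.475 + 4·0.0625·0.224 = 0.24275.

0.24275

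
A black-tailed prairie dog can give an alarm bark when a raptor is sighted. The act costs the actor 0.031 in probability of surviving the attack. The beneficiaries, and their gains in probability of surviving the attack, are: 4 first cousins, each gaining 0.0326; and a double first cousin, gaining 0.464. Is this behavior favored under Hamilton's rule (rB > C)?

Hamilton's rule: the trait is favored when the sum of r·B over every recipient exceeds the actor's cost C.
r to a first cousin = 0.125 (first cousins share one grandparent pair — two paths of length 4: r = 2·(1/2)^4 = 1/8).
r to a double first cousin = 1/4 (double first cousins share both grandparent pairs — four paths of length 4: r = 4·(1/2)^4 = 1/4).
Summing one r·B term per recipient: 4·0.125·0.0326 + 1·0.25·0.464 = 0.1323.
0.1323 > 0.031: the indirect benefit exceeds the cost.

Yes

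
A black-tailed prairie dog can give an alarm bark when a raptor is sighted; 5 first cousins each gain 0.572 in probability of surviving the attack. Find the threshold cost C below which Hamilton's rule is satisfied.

r to a first cousin = 1/8 (first cousins share one grandparent pair — two paths of length 4: r = 2·(1/2)^4 = 1/8).
Hamilton's rule: n·r·B > C, so the trait is favored while C < n·r·B = 5·0.125·0.572 = 0.3575.

0.3575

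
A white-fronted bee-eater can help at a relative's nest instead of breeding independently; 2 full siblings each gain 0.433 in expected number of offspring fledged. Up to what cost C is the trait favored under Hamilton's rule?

0.433

r to a full sibling = 1/2 (full sibs share both parents — two paths of length 2: r = 2·(1/2)^2 = 1/2).
Hamilton's rule: n·r·B > C, so the trait is favored while C < n·r·B = 2·0.5·0.433 = 0.433.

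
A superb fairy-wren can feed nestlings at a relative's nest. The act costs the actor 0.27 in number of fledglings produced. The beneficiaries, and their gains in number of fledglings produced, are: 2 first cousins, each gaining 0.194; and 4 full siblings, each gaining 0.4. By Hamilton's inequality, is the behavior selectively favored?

Hamilton's rule: the trait is favored when the sum of r·B over every recipient exceeds the actor's cost C.
r to a first cousin = 0.125 (first cousins share one grandparent pair — two paths of length 4: r = 2·(1/2)^4 = 1/8).
r to a full sibling = 0.5 (full sibs share both parents — two paths of length 2: r = 2·(1/2)^2 = 1/2).
Summing one r·B term per recipient: 2·0.125·0.194 + 4·0.5·0.4 = 0.8485.
0.8485 > 0.27: the indirect benefit exceeds the cost.

Yes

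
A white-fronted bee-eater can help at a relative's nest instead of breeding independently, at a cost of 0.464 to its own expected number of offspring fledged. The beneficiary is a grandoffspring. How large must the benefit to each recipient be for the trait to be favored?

1.856

r to a grandoffspring = 0.25 (two parent–offspring links: r = (1/2)^2 = 1/4).
Hamilton's rule with n recipients of equal r: n·r·B > C, so B > C/(n·r) = 0.464/(1·0.25) = 1.856.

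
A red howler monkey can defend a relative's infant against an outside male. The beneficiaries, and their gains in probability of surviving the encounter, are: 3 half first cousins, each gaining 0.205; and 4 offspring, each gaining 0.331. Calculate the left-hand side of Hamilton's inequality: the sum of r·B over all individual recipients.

r to a half first cousin = 0.0625 (half first cousins share one grandparent — one path of length 4: r = (1/2)^4 = 1/16).
r to an offspring = 1/2 (one parent–offspring link: r = (1/2)^1 = 1/2).
Summing one r·B term per recipient: 3·0.0625·0.205 + 4·0.5·0.331 = 0.7004375.

0.7004375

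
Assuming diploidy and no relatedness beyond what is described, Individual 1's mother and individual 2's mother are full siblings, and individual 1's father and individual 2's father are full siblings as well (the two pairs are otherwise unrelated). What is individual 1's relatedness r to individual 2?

Independent pedigree routes through distinct common ancestors add.
Individual 1 and individual 2 are related in two ways: first cousins through their mothers (r = 1/8) and first cousins through their fathers (r = 1/8) — i.e. double first cousins.
r = 1/8 + 1/8 = 0.25.

0.25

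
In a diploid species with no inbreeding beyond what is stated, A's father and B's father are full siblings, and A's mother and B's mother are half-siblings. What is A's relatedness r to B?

0.1875

With two independent routes of shared ancestry, r is the sum of the two contributions.
A and B are related in two ways: first cousins through their fathers (r = 1/8) and half first cousins through their mothers (r = 1/16).
r = 1/8 + 1/16 = 0.1875.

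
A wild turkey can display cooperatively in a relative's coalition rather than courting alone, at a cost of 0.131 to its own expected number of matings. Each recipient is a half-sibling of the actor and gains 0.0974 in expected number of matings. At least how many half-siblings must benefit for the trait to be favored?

r to a half-sibling = 0.25 (half-sibs share one parent — one path of length 2: r = (1/2)^2 = 1/4).
Hamilton's rule: n·r·B > C  ⇒  n > C/(r·B) = 0.131/(0.25·0.0974) = 5.38.
The smallest integer exceeding 5.38 is 6.

6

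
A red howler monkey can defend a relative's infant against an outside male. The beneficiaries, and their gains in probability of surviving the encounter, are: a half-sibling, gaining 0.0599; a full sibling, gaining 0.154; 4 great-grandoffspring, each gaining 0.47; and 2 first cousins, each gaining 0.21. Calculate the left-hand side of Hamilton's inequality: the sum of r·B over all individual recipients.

0.379475

r to a half-sibling = 1/4 (half-sibs share one parent — one path of length 2: r = (1/2)^2 = 1/4).
r to a full sibling = 0.5 (full sibs share both parents — two paths of length 2: r = 2·(1/2)^2 = 1/2).
r to a great-grandoffspring = 1/8 (three parent–offspring links: r = (1/2)^3 = 1/8).
r to a first cousin = 1/8 (first cousins share one grandparent pair — two paths of length 4: r = 2·(1/2)^4 = 1/8).
Summing one r·B term per recipient: 1·0.25·0.0599 + 1·0.5·0.154 + 4·0.125·0.47 + 2·0.125·0.21 = 0.379475.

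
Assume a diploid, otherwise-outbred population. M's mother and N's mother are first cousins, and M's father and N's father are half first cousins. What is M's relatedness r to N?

Independent pedigree routes through distinct common ancestors add.
M and N are related in two ways: second cousins through their mothers (r = 1/32) and half second cousins through their fathers (r = 1/64).
r = 1/32 + 1/64 = 3/64 = 0.046875.

0.046875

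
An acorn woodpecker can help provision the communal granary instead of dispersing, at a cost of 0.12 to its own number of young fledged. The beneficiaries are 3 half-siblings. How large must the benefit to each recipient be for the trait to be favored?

0.16

r to a half-sibling = 0.25 (half-sibs share one parent — one path of length 2: r = (1/2)^2 = 1/4).
Hamilton's rule with n recipients of equal r: n·r·B > C, so B > C/(n·r) = 0.12/(3·0.25) = 0.16.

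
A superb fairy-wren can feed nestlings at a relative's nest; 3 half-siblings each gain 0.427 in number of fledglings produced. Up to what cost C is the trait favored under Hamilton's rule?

r to a half-sibling = 1/4 (half-sibs share one parent — one path of length 2: r = (1/2)^2 = 1/4).
Hamilton's rule: n·r·B > C, so the trait is favored while C < n·r·B = 3·0.25·0.427 = 0.32025.

0.32025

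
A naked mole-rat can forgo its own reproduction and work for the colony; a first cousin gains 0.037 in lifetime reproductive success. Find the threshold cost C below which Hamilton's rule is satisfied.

0.004625

r to a first cousin = 0.125 (first cousins share one grandparent pair — two paths of length 4: r = 2·(1/2)^4 = 1/8).
Hamilton's rule: n·r·B > C, so the trait is favored while C < n·r·B = 1·0.125·0.037 = 0.004625.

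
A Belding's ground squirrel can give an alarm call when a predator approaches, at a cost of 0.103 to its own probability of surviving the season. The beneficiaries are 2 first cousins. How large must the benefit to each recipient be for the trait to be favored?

r to a first cousin = 1/8 (first cousins share one grandparent pair — two paths of length 4: r = 2·(1/2)^4 = 1/8).
Hamilton's rule with n recipients of equal r: n·r·B > C, so B > C/(n·r) = 0.103/(2·0.125) = 0.412.

0.412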